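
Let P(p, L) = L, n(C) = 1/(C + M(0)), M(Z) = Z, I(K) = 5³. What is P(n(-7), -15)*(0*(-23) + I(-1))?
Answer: -1875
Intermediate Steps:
I(K) = 125
n(C) = 1/C (n(C) = 1/(C + 0) = 1/C)
P(n(-7), -15)*(0*(-23) + I(-1)) = -15*(0*(-23) + 125) = -15*(0 + 125) = -15*125 = -1875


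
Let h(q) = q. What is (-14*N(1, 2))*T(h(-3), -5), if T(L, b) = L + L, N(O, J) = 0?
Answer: 0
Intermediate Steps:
T(L, b) = 2*L
(-14*N(1, 2))*T(h(-3), -5) = (-14*0)*(2*(-3)) = 0*(-6) = 0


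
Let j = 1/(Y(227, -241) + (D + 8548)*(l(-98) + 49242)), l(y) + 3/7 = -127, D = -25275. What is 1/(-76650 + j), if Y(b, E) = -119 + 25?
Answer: -5750776712/440797034974807 ≈ -1.3046e-5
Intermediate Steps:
l(y) = -892/7 (l(y) = -3/7 - 127 = -892/7)
Y(b, E) = -94
j = -7/5750776712 (j = 1/(-94 + (-25275 + 8548)*(-892/7 + 49242)) = 1/(-94 - 16727*343802/7) = 1/(-94 - 5750776054/7) = 1/(-5750776712/7) = -7/5750776712 ≈ -1.2172e-9)
1/(-76650 + j) = 1/(-76650 - 7/5750776712) = 1/(-440797034974807/5750776712) = -5750776712/440797034974807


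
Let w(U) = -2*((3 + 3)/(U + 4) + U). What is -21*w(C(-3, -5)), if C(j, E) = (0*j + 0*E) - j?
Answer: 162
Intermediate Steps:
C(j, E) = -j (C(j, E) = (0 + 0) - j = 0 - j = -j)
w(U) = -12/(4 + U) - 2*U (w(U) = -2*(6/(4 + U) + U) = -2*(U + 6/(4 + U)) = -12/(4 + U) - 2*U)
-21*w(C(-3, -5)) = -42*(-6 - (-1*(-3))² - (-4)*(-3))/(4 - 1*(-3)) = -42*(-6 - 1*3² - 4*3)/(4 + 3) = -42*(-6 - 1*9 - 12)/7 = -42*(-6 - 9 - 12)/7 = -42*(-27)/7 = -21*(-54/7) = 162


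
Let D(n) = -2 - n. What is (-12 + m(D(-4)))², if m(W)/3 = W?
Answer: 36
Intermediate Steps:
m(W) = 3*W
(-12 + m(D(-4)))² = (-12 + 3*(-2 - 1*(-4)))² = (-12 + 3*(-2 + 4))² = (-12 + 3*2)² = (-12 + 6)² = (-6)² = 36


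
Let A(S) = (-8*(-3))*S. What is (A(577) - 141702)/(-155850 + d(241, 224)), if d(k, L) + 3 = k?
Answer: 63927/77806 ≈ 0.82162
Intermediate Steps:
d(k, L) = -3 + k
A(S) = 24*S
(A(577) - 141702)/(-155850 + d(241, 224)) = (24*577 - 141702)/(-155850 + (-3 + 241)) = (13848 - 141702)/(-155850 + 238) = -127854/(-155612) = -127854*(-1/155612) = 63927/77806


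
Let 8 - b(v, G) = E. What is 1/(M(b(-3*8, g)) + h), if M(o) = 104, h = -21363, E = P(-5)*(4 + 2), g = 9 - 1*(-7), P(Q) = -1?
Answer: -1/21259 ≈ -4.7039e-5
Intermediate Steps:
g = 16 (g = 9 + 7 = 16)
E = -6 (E = -(4 + 2) = -1*6 = -6)
b(v, G) = 14 (b(v, G) = 8 - 1*(-6) = 8 + 6 = 14)
1/(M(b(-3*8, g)) + h) = 1/(104 - 21363) = 1/(-21259) = -1/21259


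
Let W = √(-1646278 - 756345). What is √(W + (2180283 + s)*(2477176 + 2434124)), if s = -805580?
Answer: √(6751578843900 + I*√2402623) ≈ 2.5984e+6 + 0.e-4*I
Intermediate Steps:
W = I*√2402623 (W = √(-2402623) = I*√2402623 ≈ 1550.0*I)
√(W + (2180283 + s)*(2477176 + 2434124)) = √(I*√2402623 + (2180283 - 805580)*(2477176 + 2434124)) = √(I*√2402623 + 1374703*4911300) = √(I*√2402623 + 6751578843900) = √(6751578843900 + I*√2402623)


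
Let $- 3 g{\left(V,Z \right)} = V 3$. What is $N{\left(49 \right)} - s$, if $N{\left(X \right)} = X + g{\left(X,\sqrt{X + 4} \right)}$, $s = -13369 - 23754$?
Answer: $37123$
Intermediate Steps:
$s = -37123$ ($s = -13369 - 23754 = -37123$)
$g{\left(V,Z \right)} = - V$ ($g{\left(V,Z \right)} = - \frac{V 3}{3} = - \frac{3 V}{3} = - V$)
$N{\left(X \right)} = 0$ ($N{\left(X \right)} = X - X = 0$)
$N{\left(49 \right)} - s = 0 - -37123 = 0 + 37123 = 37123$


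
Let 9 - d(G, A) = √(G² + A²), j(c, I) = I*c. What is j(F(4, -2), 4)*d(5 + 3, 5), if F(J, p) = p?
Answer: -72 + 8*√89 ≈ 3.4718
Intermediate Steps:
d(G, A) = 9 - √(A² + G²) (d(G, A) = 9 - √(G² + A²) = 9 - √(A² + G²))
j(F(4, -2), 4)*d(5 + 3, 5) = (4*(-2))*(9 - √(5² + (5 + 3)²)) = -8*(9 - √(25 + 8²)) = -8*(9 - √(25 + 64)) = -8*(9 - √89) = -72 + 8*√89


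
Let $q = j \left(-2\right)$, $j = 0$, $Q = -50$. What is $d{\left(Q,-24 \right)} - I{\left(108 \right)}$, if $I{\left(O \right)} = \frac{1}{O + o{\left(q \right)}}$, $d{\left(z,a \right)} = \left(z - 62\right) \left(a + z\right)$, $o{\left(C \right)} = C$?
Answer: $\frac{895103}{108} \approx 8288.0$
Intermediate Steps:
$q = 0$ ($q = 0 \left(-2\right) = 0$)
$d{\left(z,a \right)} = \left(-62 + z\right) \left(a + z\right)$
$I{\left(O \right)} = \frac{1}{O}$ ($I{\left(O \right)} = \frac{1}{O + 0} = \frac{1}{O}$)
$d{\left(Q,-24 \right)} - I{\left(108 \right)} = \left(\left(-50\right)^{2} - -1488 - -3100 - -1200\right) - \frac{1}{108} = \left(2500 + 1488 + 3100 + 1200\right) - \frac{1}{108} = 8288 - \frac{1}{108} = \frac{895103}{108}$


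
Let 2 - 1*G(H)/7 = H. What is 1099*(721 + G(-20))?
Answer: 961625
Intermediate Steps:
G(H) = 14 - 7*H
1099*(721 + G(-20)) = 1099*(721 + (14 - 7*(-20))) = 1099*(721 + (14 + 140)) = 1099*(721 + 154) = 1099*875 = 961625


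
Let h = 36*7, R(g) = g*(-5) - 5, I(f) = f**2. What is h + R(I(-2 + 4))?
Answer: 227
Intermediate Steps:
R(g) = -5 - 5*g (R(g) = -5*g - 5 = -5 - 5*g)
h = 252
h + R(I(-2 + 4)) = 252 + (-5 - 5*(-2 + 4)**2) = 252 + (-5 - 5*2**2) = 252 + (-5 - 5*4) = 252 + (-5 - 20) = 252 - 25 = 227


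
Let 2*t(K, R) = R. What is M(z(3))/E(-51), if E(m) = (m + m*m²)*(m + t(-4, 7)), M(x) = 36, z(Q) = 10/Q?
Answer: 12/2101115 ≈ 5.7113e-6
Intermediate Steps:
t(K, R) = R/2
E(m) = (7/2 + m)*(m + m³) (E(m) = (m + m*m²)*(m + (½)*7) = (m + m³)*(m + 7/2) = (m + m³)*(7/2 + m) = (7/2 + m)*(m + m³))
M(z(3))/E(-51) = 36/(((½)*(-51)*(7 + 2*(-51) + 2*(-51)³ + 7*(-51)²))) = 36/(((½)*(-51)*(7 - 102 + 2*(-132651) + 7*2601))) = 36/(((½)*(-51)*(7 - 102 - 265302 + 18207))) = 36/(((½)*(-51)*(-247190))) = 36/6303345 = 36*(1/6303345) = 12/2101115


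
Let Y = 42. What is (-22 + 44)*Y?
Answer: 924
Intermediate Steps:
(-22 + 44)*Y = (-22 + 44)*42 = 22*42 = 924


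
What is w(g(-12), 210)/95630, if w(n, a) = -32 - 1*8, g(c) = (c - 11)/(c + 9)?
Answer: -4/9563 ≈ -0.00041828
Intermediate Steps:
g(c) = (-11 + c)/(9 + c)
w(n, a) = -40 (w(n, a) = -32 - 8 = -40)
w(g(-12), 210)/95630 = -40/95630 = -40*1/95630 = -4/9563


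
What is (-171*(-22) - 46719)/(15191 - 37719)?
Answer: 42957/22528 ≈ 1.9068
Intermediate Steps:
(-171*(-22) - 46719)/(15191 - 37719) = (3762 - 46719)/(-22528) = -42957*(-1/22528) = 42957/22528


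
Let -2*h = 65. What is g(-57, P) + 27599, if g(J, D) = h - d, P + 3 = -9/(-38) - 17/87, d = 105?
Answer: 54923/2 ≈ 27462.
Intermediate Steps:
h = -65/2 (h = -½*65 = -65/2 ≈ -32.500)
P = -9781/3306 (P = -3 + (-9/(-38) - 17/87) = -3 + (-9*(-1/38) - 17*1/87) = -3 + (9/38 - 17/87) = -3 + 137/3306 = -9781/3306 ≈ -2.9586)
g(J, D) = -275/2 (g(J, D) = -65/2 - 1*105 = -65/2 - 105 = -275/2)
g(-57, P) + 27599 = -275/2 + 27599 = 54923/2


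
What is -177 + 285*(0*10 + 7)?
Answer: 1818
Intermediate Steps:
-177 + 285*(0*10 + 7) = -177 + 285*(0 + 7) = -177 + 285*7 = -177 + 1995 = 1818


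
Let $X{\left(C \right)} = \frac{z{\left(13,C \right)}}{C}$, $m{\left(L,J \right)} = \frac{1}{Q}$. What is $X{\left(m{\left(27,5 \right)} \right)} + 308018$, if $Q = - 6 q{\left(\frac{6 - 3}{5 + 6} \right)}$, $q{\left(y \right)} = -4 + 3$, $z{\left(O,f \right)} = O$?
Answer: $308096$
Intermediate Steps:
$q{\left(y \right)} = -1$
$Q = 6$ ($Q = \left(-6\right) \left(-1\right) = 6$)
$m{\left(L,J \right)} = \frac{1}{6}$
$X{\left(C \right)} = \frac{13}{C}$
$X{\left(m{\left(27,5 \right)} \right)} + 308018 = 13 \frac{1}{\frac{1}{6}} + 308018 = 13 \cdot 6 + 308018 = 78 + 308018 = 308096$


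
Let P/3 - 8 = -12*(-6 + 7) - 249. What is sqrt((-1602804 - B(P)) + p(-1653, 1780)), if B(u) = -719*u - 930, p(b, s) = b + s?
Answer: 2*I*sqrt(536867) ≈ 1465.4*I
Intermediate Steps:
P = -759 (P = 24 + 3*(-12*(-6 + 7) - 249) = 24 + 3*(-12*1 - 249) = 24 + 3*(-12 - 249) = 24 + 3*(-261) = 24 - 783 = -759)
B(u) = -930 - 719*u
sqrt((-1602804 - B(P)) + p(-1653, 1780)) = sqrt((-1602804 - (-930 - 719*(-759))) + (-1653 + 1780)) = sqrt((-1602804 - (-930 + 545721)) + 127) = sqrt((-1602804 - 1*544791) + 127) = sqrt((-1602804 - 544791) + 127) = sqrt(-2147595 + 127) = sqrt(-2147468) = 2*I*sqrt(536867)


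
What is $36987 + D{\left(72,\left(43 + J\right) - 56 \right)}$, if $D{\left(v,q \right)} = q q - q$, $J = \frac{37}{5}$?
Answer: $\frac{925599}{25} \approx 37024.0$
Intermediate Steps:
$J = \frac{37}{5}$ ($J = 37 \cdot \frac{1}{5} = \frac{37}{5} \approx 7.4$)
$D{\left(v,q \right)} = q^{2} - q$
$36987 + D{\left(72,\left(43 + J\right) - 56 \right)} = 36987 + \left(\left(43 + \frac{37}{5}\right) - 56\right) \left(-1 + \left(\left(43 + \frac{37}{5}\right) - 56\right)\right) = 36987 + \left(\frac{252}{5} - 56\right) \left(-1 + \left(\frac{252}{5} - 56\right)\right) = 36987 - \frac{28 \left(-1 - \frac{28}{5}\right)}{5} = 36987 - - \frac{924}{25} = 36987 + \frac{924}{25} = \frac{925599}{25}$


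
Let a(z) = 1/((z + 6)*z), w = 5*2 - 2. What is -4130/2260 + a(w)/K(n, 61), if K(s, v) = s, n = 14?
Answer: -323679/177184 ≈ -1.8268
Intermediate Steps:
w = 8 (w = 10 - 2 = 8)
a(z) = 1/(z*(6 + z)) (a(z) = 1/((6 + z)*z) = 1/(z*(6 + z)))
-4130/2260 + a(w)/K(n, 61) = -4130/2260 + (1/(8*(6 + 8)))/14 = -4130*1/2260 + ((⅛)/14)*(1/14) = -413/226 + ((⅛)*(1/14))*(1/14) = -413/226 + (1/112)*(1/14) = -413/226 + 1/1568 = -323679/177184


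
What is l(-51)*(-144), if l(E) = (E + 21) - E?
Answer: -3024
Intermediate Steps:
l(E) = 21 (l(E) = (21 + E) - E = 21)
l(-51)*(-144) = 21*(-144) = -3024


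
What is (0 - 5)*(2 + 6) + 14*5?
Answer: 30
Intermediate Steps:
(0 - 5)*(2 + 6) + 14*5 = -5*8 + 70 = -40 + 70 = 30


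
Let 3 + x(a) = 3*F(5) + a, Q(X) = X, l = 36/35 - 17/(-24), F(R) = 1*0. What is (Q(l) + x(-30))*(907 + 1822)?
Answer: -71666269/840 ≈ -85317.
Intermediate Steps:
F(R) = 0
l = 1459/840 (l = 36*(1/35) - 17*(-1/24) = 36/35 + 17/24 = 1459/840 ≈ 1.7369)
x(a) = -3 + a (x(a) = -3 + (3*0 + a) = -3 + (0 + a) = -3 + a)
(Q(l) + x(-30))*(907 + 1822) = (1459/840 + (-3 - 30))*(907 + 1822) = (1459/840 - 33)*2729 = -26261/840*2729 = -71666269/840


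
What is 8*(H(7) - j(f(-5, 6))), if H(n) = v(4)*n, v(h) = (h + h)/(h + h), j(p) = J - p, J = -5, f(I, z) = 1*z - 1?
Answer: 136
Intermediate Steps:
f(I, z) = -1 + z (f(I, z) = z - 1 = -1 + z)
j(p) = -5 - p
v(h) = 1 (v(h) = (2*h)/((2*h)) = (2*h)*(1/(2*h)) = 1)
H(n) = n (H(n) = 1*n = n)
8*(H(7) - j(f(-5, 6))) = 8*(7 - (-5 - (-1 + 6))) = 8*(7 - (-5 - 1*5)) = 8*(7 - (-5 - 5)) = 8*(7 - 1*(-10)) = 8*(7 + 10) = 8*17 = 136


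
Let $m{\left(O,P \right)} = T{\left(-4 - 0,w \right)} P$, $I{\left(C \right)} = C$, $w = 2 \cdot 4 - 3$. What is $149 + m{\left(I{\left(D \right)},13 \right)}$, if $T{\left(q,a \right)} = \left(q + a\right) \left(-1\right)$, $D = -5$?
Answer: $136$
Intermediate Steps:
$w = 5$ ($w = 8 - 3 = 5$)
$T{\left(q,a \right)} = - a - q$ ($T{\left(q,a \right)} = \left(a + q\right) \left(-1\right) = - a - q$)
$m{\left(O,P \right)} = - P$ ($m{\left(O,P \right)} = \left(\left(-1\right) 5 - \left(-4 - 0\right)\right) P = \left(-5 - \left(-4 + 0\right)\right) P = \left(-5 - -4\right) P = \left(-5 + 4\right) P = - P$)
$149 + m{\left(I{\left(D \right)},13 \right)} = 149 - 13 = 136$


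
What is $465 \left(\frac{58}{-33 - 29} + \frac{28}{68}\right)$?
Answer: $- \frac{4140}{17} \approx -243.53$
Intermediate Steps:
$465 \left(\frac{58}{-33 - 29} + \frac{28}{68}\right) = 465 \left(\frac{58}{-62} + 28 \cdot \frac{1}{68}\right) = 465 \left(58 \left(- \frac{1}{62}\right) + \frac{7}{17}\right) = 465 \left(- \frac{29}{31} + \frac{7}{17}\right) = 465 \left(- \frac{276}{527}\right) = - \frac{4140}{17}$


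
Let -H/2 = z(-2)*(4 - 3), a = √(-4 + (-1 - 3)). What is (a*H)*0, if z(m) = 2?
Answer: 0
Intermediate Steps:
a = 2*I*√2 (a = √(-4 - 4) = √(-8) = 2*I*√2 ≈ 2.8284*I)
H = -4 (H = -4*(4 - 3) = -4 ≈ -4.0000)
(a*H)*0 = ((2*I*√2)*(-4))*0 = -8*I*√2*0 = 0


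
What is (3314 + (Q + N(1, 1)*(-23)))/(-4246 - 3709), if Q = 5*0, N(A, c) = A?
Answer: -3291/7955 ≈ -0.41370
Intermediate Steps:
Q = 0
(3314 + (Q + N(1, 1)*(-23)))/(-4246 - 3709) = (3314 + (0 + 1*(-23)))/(-4246 - 3709) = (3314 + (0 - 23))/(-7955) = (3314 - 23)*(-1/7955) = 3291*(-1/7955) = -3291/7955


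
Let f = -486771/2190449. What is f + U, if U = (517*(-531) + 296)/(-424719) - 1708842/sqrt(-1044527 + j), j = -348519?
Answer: 393948127370/930325308831 + 854421*I*sqrt(1393046)/696523 ≈ 0.42345 + 1447.8*I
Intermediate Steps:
f = -486771/2190449 (f = -486771*1/2190449 = -486771/2190449 ≈ -0.22222)
U = 274231/424719 + 854421*I*sqrt(1393046)/696523 (U = (517*(-531) + 296)/(-424719) - 1708842/sqrt(-1044527 - 348519) = (-274527 + 296)*(-1/424719) - 1708842*(-I*sqrt(1393046)/1393046) = -274231*(-1/424719) - 1708842*(-I*sqrt(1393046)/1393046) = 274231/424719 - (-854421)*I*sqrt(1393046)/696523 = 274231/424719 + 854421*I*sqrt(1393046)/696523 ≈ 0.64568 + 1447.8*I)
f + U = -486771/2190449 + (274231/424719 + 854421*I*sqrt(1393046)/696523) = 393948127370/930325308831 + 854421*I*sqrt(1393046)/696523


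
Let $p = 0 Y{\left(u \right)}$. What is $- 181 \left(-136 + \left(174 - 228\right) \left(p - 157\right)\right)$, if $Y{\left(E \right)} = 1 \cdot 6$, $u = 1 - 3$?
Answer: $-1509902$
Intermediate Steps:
$u = -2$
$Y{\left(E \right)} = 6$
$p = 0$ ($p = 0 \cdot 6 = 0$)
$- 181 \left(-136 + \left(174 - 228\right) \left(p - 157\right)\right) = - 181 \left(-136 + \left(174 - 228\right) \left(0 - 157\right)\right) = - 181 \left(-136 - -8478\right) = - 181 \left(-136 + 8478\right) = \left(-181\right) 8342 = -1509902$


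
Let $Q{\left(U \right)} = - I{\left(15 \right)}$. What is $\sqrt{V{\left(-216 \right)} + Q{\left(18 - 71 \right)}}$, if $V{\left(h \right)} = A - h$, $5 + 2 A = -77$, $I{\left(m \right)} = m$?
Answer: $4 \sqrt{10} \approx 12.649$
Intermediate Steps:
$A = -41$ ($A = - \frac{5}{2} + \frac{1}{2} \left(-77\right) = - \frac{5}{2} - \frac{77}{2} = -41$)
$Q{\left(U \right)} = -15$ ($Q{\left(U \right)} = \left(-1\right) 15 = -15$)
$V{\left(h \right)} = -41 - h$
$\sqrt{V{\left(-216 \right)} + Q{\left(18 - 71 \right)}} = \sqrt{\left(-41 - -216\right) - 15} = \sqrt{\left(-41 + 216\right) - 15} = \sqrt{175 - 15} = \sqrt{160} = 4 \sqrt{10}$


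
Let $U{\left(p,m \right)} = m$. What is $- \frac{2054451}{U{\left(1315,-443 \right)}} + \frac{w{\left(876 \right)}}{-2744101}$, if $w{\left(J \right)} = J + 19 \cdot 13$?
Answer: $\frac{5637620546062}{1215636743} \approx 4637.6$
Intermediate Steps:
$w{\left(J \right)} = 247 + J$ ($w{\left(J \right)} = J + 247 = 247 + J$)
$- \frac{2054451}{U{\left(1315,-443 \right)}} + \frac{w{\left(876 \right)}}{-2744101} = - \frac{2054451}{-443} + \frac{247 + 876}{-2744101} = \left(-2054451\right) \left(- \frac{1}{443}\right) + 1123 \left(- \frac{1}{2744101}\right) = \frac{2054451}{443} - \frac{1123}{2744101} = \frac{5637620546062}{1215636743}$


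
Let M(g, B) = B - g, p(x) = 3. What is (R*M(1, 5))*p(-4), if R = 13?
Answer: 156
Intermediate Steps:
(R*M(1, 5))*p(-4) = (13*(5 - 1*1))*3 = (13*(5 - 1))*3 = (13*4)*3 = 52*3 = 156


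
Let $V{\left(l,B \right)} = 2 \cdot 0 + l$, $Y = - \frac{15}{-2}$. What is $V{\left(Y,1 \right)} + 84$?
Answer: $\frac{183}{2} \approx 91.5$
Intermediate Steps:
$Y = \frac{15}{2}$ ($Y = \left(-15\right) \left(- \frac{1}{2}\right) = \frac{15}{2} \approx 7.5$)
$V{\left(l,B \right)} = l$ ($V{\left(l,B \right)} = 0 + l = l$)
$V{\left(Y,1 \right)} + 84 = \frac{15}{2} + 84 = \frac{183}{2}$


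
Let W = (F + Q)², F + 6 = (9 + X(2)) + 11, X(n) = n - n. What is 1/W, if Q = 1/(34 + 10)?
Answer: 1936/380689 ≈ 0.0050855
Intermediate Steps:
X(n) = 0
F = 14 (F = -6 + ((9 + 0) + 11) = -6 + (9 + 11) = -6 + 20 = 14)
Q = 1/44 ≈ 0.022727
W = 380689/1936 (W = (14 + 1/44)² = (617/44)² = 380689/1936 ≈ 196.64)
1/W = 1/(380689/1936) = 1936/380689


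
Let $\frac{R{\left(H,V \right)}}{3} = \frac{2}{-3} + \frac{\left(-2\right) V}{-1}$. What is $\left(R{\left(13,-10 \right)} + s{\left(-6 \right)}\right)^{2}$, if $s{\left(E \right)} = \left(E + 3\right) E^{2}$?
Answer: $28900$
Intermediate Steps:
$R{\left(H,V \right)} = -2 + 6 V$ ($R{\left(H,V \right)} = 3 \left(\frac{2}{-3} + \frac{\left(-2\right) V}{-1}\right) = 3 \left(2 \left(- \frac{1}{3}\right) + - 2 V \left(-1\right)\right) = 3 \left(- \frac{2}{3} + 2 V\right) = -2 + 6 V$)
$s{\left(E \right)} = E^{2} \left(3 + E\right)$ ($s{\left(E \right)} = \left(3 + E\right) E^{2} = E^{2} \left(3 + E\right)$)
$\left(R{\left(13,-10 \right)} + s{\left(-6 \right)}\right)^{2} = \left(\left(-2 + 6 \left(-10\right)\right) + \left(-6\right)^{2} \left(3 - 6\right)\right)^{2} = \left(\left(-2 - 60\right) + 36 \left(-3\right)\right)^{2} = \left(-62 - 108\right)^{2} = \left(-170\right)^{2} = 28900$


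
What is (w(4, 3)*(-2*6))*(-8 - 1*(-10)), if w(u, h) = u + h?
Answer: -168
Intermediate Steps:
w(u, h) = h + u
(w(4, 3)*(-2*6))*(-8 - 1*(-10)) = ((3 + 4)*(-2*6))*(-8 - 1*(-10)) = (7*(-12))*(-8 + 10) = -84*2 = -168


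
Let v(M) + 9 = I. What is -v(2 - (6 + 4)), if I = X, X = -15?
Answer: 24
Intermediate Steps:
I = -15
v(M) = -24 (v(M) = -9 - 15 = -24)
-v(2 - (6 + 4)) = -1*(-24) = 24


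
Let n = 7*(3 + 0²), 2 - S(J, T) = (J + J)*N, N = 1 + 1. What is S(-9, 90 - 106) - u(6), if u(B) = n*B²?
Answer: -718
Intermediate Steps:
N = 2
S(J, T) = 2 - 4*J (S(J, T) = 2 - (J + J)*2 = 2 - 2*J*2 = 2 - 4*J)
n = 21 (n = 7*(3 + 0) = 7*3 = 21)
u(B) = 21*B²
S(-9, 90 - 106) - u(6) = (2 - 4*(-9)) - 21*6² = (2 + 36) - 21*36 = 38 - 1*756 = 38 - 756 = -718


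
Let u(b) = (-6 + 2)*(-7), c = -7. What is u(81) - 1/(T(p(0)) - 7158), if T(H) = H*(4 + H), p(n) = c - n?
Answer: 199837/7137 ≈ 28.000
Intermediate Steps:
p(n) = -7 - n
u(b) = 28 (u(b) = -4*(-7) = 28)
u(81) - 1/(T(p(0)) - 7158) = 28 - 1/((-7 - 1*0)*(4 + (-7 - 1*0)) - 7158) = 28 - 1/((-7 + 0)*(4 + (-7 + 0)) - 7158) = 28 - 1/(-7*(4 - 7) - 7158) = 28 - 1/(-7*(-3) - 7158) = 28 - 1/(21 - 7158) = 28 - 1/(-7137) = 28 - 1*(-1/7137) = 28 + 1/7137 = 199837/7137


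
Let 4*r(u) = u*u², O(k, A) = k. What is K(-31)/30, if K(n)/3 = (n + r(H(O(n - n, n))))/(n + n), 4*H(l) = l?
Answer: 1/20 ≈ 0.050000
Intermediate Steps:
H(l) = l/4
r(u) = u³/4 (r(u) = (u*u²)/4 = u³/4)
K(n) = 3/2 (K(n) = 3*((n + ((n - n)/4)³/4)/(n + n)) = 3*((n + ((¼)*0)³/4)/((2*n))) = 3*((n + (¼)*0³)*(1/(2*n))) = 3*((n + (¼)*0)*(1/(2*n))) = 3*((n + 0)*(1/(2*n))) = 3*(n*(1/(2*n))) = 3*(½) = 3/2)
K(-31)/30 = (3/2)/30 = (3/2)*(1/30) = 1/20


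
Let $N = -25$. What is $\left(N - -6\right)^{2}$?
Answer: $361$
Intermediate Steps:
$\left(N - -6\right)^{2} = \left(-25 - -6\right)^{2} = \left(-25 + 6\right)^{2} = \left(-19\right)^{2} = 361$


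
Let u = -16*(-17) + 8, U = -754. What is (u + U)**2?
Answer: 224676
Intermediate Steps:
u = 280 (u = 272 + 8 = 280)
(u + U)**2 = (280 - 754)**2 = (-474)**2 = 224676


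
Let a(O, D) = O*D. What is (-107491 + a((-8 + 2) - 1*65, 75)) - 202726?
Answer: -315542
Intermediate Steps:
a(O, D) = D*O
(-107491 + a((-8 + 2) - 1*65, 75)) - 202726 = (-107491 + 75*((-8 + 2) - 1*65)) - 202726 = (-107491 + 75*(-6 - 65)) - 202726 = (-107491 + 75*(-71)) - 202726 = (-107491 - 5325) - 202726 = -112816 - 202726 = -315542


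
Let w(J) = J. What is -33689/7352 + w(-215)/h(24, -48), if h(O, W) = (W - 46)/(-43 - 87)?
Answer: -104327583/345544 ≈ -301.92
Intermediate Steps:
h(O, W) = 23/65 - W/130 (h(O, W) = (-46 + W)/(-130) = (-46 + W)*(-1/130) = 23/65 - W/130)
-33689/7352 + w(-215)/h(24, -48) = -33689/7352 - 215/(23/65 - 1/130*(-48)) = -33689*1/7352 - 215/(23/65 + 24/65) = -33689/7352 - 215/47/65 = -33689/7352 - 215*65/47 = -33689/7352 - 13975/47 = -104327583/345544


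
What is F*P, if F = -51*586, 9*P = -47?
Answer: 468214/3 ≈ 1.5607e+5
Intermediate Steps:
P = -47/9 (P = (⅑)*(-47) = -47/9 ≈ -5.2222)
F = -29886
F*P = -29886*(-47/9) = 468214/3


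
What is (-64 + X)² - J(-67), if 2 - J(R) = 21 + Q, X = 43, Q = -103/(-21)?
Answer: 9763/21 ≈ 464.90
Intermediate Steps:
Q = 103/21 (Q = -103*(-1/21) = 103/21 ≈ 4.9048)
J(R) = -502/21 (J(R) = 2 - (21 + 103/21) = 2 - 1*544/21 = 2 - 544/21 = -502/21)
(-64 + X)² - J(-67) = (-64 + 43)² - 1*(-502/21) = (-21)² + 502/21 = 441 + 502/21 = 9763/21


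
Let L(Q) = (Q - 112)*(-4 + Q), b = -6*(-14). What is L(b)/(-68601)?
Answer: 2240/68601 ≈ 0.032653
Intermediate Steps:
b = 84
L(Q) = (-112 + Q)*(-4 + Q)
L(b)/(-68601) = (448 + 84² - 116*84)/(-68601) = (448 + 7056 - 9744)*(-1/68601) = -2240*(-1/68601) = 2240/68601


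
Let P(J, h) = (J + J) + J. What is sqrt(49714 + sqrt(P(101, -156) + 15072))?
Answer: sqrt(49714 + 5*sqrt(615)) ≈ 223.24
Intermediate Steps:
P(J, h) = 3*J (P(J, h) = 2*J + J = 3*J)
sqrt(49714 + sqrt(P(101, -156) + 15072)) = sqrt(49714 + sqrt(3*101 + 15072)) = sqrt(49714 + sqrt(303 + 15072)) = sqrt(49714 + sqrt(15375)) = sqrt(49714 + 5*sqrt(615))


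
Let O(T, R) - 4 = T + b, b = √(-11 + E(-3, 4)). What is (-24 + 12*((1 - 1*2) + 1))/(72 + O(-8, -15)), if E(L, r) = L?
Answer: -272/773 + 4*I*√14/773 ≈ -0.35188 + 0.019362*I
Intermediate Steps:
b = I*√14 (b = √(-11 - 3) = √(-14) = I*√14 ≈ 3.7417*I)
O(T, R) = 4 + T + I*√14 (O(T, R) = 4 + (T + I*√14) = 4 + T + I*√14)
(-24 + 12*((1 - 1*2) + 1))/(72 + O(-8, -15)) = (-24 + 12*((1 - 1*2) + 1))/(72 + (4 - 8 + I*√14)) = (-24 + 12*((1 - 2) + 1))/(72 + (-4 + I*√14)) = (-24 + 12*(-1 + 1))/(68 + I*√14) = (-24 + 12*0)/(68 + I*√14) = (-24 + 0)/(68 + I*√14) = -24/(68 + I*√14)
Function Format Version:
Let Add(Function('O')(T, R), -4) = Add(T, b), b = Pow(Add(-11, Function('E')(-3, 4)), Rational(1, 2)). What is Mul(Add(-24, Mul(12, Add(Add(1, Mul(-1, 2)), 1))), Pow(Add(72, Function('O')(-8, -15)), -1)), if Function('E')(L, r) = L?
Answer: Add(Rational(-272, 773), Mul(Rational(4, 773), I, Pow(14, Rational(1, 2)))) ≈ Add(-0.35188, Mul(0.019362, I))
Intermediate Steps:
b = Mul(I, Pow(14, Rational(1, 2))) (b = Pow(Add(-11, -3), Rational(1, 2)) = Pow(-14, Rational(1, 2)) = Mul(I, Pow(14, Rational(1, 2))) ≈ Mul(3.7417, I))
Function('O')(T, R) = Add(4, T, Mul(I, Pow(14, Rational(1, 2)))) (Function('O')(T, R) = Add(4, Add(T, Mul(I, Pow(14, Rational(1, 2))))) = Add(4, T, Mul(I, Pow(14, Rational(1, 2)))))
Mul(Add(-24, Mul(12, Add(Add(1, Mul(-1, 2)), 1))), Pow(Add(72, Function('O')(-8, -15)), -1)) = Mul(Add(-24, Mul(12, Add(Add(1, Mul(-1, 2)), 1))), Pow(Add(72, Add(4, -8, Mul(I, Pow(14, Rational(1, 2))))), -1)) = Mul(Add(-24, Mul(12, Add(Add(1, -2), 1))), Pow(Add(72, Add(-4, Mul(I, Pow(14, Rational(1, 2))))), -1)) = Mul(Add(-24, Mul(12, Add(-1, 1))), Pow(Add(68, Mul(I, Pow(14, Rational(1, 2)))), -1)) = Mul(Add(-24, Mul(12, 0)), Pow(Add(68, Mul(I, Pow(14, Rational(1, 2)))), -1)) = Mul(Add(-24, 0), Pow(Add(68, Mul(I, Pow(14, Rational(1, 2)))), -1)) = Mul(-24, Pow(Add(68, Mul(I, Pow(14, Rational(1, 2)))), -1))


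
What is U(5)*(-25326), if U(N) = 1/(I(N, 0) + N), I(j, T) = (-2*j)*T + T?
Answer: -25326/5 ≈ -5065.2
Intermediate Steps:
I(j, T) = T - 2*T*j (I(j, T) = -2*T*j + T = T - 2*T*j)
U(N) = 1/N (U(N) = 1/(0*(1 - 2*N) + N) = 1/(0 + N) = 1/N)
U(5)*(-25326) = -25326/5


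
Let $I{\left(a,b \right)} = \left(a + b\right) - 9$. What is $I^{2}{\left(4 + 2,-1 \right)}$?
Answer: $16$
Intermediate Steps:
$I{\left(a,b \right)} = -9 + a + b$
$I^{2}{\left(4 + 2,-1 \right)} = \left(-9 + \left(4 + 2\right) - 1\right)^{2} = \left(-9 + 6 - 1\right)^{2} = \left(-4\right)^{2} = 16$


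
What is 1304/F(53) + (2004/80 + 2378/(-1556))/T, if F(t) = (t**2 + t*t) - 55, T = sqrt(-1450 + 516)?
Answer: 1304/5563 - 182999*I*sqrt(934)/7266520 ≈ 0.23441 - 0.76965*I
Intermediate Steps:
T = I*sqrt(934) (T = sqrt(-934) = I*sqrt(934) ≈ 30.561*I)
F(t) = -55 + 2*t**2 (F(t) = (t**2 + t**2) - 55 = 2*t**2 - 55 = -55 + 2*t**2)
1304/F(53) + (2004/80 + 2378/(-1556))/T = 1304/(-55 + 2*53**2) + (2004/80 + 2378/(-1556))/((I*sqrt(934))) = 1304/(-55 + 2*2809) + (2004*(1/80) + 2378*(-1/1556))*(-I*sqrt(934)/934) = 1304/(-55 + 5618) + (501/20 - 1189/778)*(-I*sqrt(934)/934) = 1304/5563 + 182999*(-I*sqrt(934)/934)/7780 = 1304*(1/5563) - 182999*I*sqrt(934)/7266520 = 1304/5563 - 182999*I*sqrt(934)/7266520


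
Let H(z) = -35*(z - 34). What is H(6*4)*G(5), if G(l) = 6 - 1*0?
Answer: 2100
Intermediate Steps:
G(l) = 6 (G(l) = 6 + 0 = 6)
H(z) = 1190 - 35*z (H(z) = -35*(-34 + z) = 1190 - 35*z)
H(6*4)*G(5) = (1190 - 210*4)*6 = (1190 - 35*24)*6 = (1190 - 840)*6 = 350*6 = 2100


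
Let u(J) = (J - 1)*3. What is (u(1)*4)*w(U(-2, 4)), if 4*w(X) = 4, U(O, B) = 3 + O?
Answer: 0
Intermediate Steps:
u(J) = -3 + 3*J (u(J) = (-1 + J)*3 = -3 + 3*J)
w(X) = 1 (w(X) = (¼)*4 = 1)
(u(1)*4)*w(U(-2, 4)) = ((-3 + 3*1)*4)*1 = ((-3 + 3)*4)*1 = (0*4)*1 = 0*1 = 0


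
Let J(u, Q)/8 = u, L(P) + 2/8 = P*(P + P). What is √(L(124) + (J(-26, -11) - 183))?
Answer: √121443/2 ≈ 174.24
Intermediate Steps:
L(P) = -¼ + 2*P² (L(P) = -¼ + P*(P + P) = -¼ + P*(2*P) = -¼ + 2*P²)
J(u, Q) = 8*u
√(L(124) + (J(-26, -11) - 183)) = √((-¼ + 2*124²) + (8*(-26) - 183)) = √((-¼ + 2*15376) + (-208 - 183)) = √((-¼ + 30752) - 391) = √(123007/4 - 391) = √(121443/4) = √121443/2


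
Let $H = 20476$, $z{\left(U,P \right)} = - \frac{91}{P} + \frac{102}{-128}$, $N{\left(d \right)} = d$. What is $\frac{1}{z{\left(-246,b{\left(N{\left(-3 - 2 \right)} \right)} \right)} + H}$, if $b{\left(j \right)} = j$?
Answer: $\frac{320}{6557889} \approx 4.8796 \cdot 10^{-5}$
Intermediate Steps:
$z{\left(U,P \right)} = - \frac{51}{64} - \frac{91}{P}$ ($z{\left(U,P \right)} = - \frac{91}{P} + 102 \left(- \frac{1}{128}\right) = - \frac{91}{P} - \frac{51}{64} = - \frac{51}{64} - \frac{91}{P}$)
$\frac{1}{z{\left(-246,b{\left(N{\left(-3 - 2 \right)} \right)} \right)} + H} = \frac{1}{\left(- \frac{51}{64} - \frac{91}{-3 - 2}\right) + 20476} = \frac{1}{\left(- \frac{51}{64} - \frac{91}{-5}\right) + 20476} = \frac{1}{\left(- \frac{51}{64} - - \frac{91}{5}\right) + 20476} = \frac{1}{\left(- \frac{51}{64} + \frac{91}{5}\right) + 20476} = \frac{1}{\frac{5569}{320} + 20476} = \frac{1}{\frac{6557889}{320}} = \frac{320}{6557889}$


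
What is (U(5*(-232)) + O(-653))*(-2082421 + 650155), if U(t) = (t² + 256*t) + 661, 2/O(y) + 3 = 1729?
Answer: -1296983841487224/863 ≈ -1.5029e+12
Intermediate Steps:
O(y) = 1/863 (O(y) = 2/(-3 + 1729) = 2/1726 = 2*(1/1726) = 1/863)
U(t) = 661 + t² + 256*t
(U(5*(-232)) + O(-653))*(-2082421 + 650155) = ((661 + (5*(-232))² + 256*(5*(-232))) + 1/863)*(-2082421 + 650155) = ((661 + (-1160)² + 256*(-1160)) + 1/863)*(-1432266) = ((661 + 1345600 - 296960) + 1/863)*(-1432266) = (1049301 + 1/863)*(-1432266) = (905546764/863)*(-1432266) = -1296983841487224/863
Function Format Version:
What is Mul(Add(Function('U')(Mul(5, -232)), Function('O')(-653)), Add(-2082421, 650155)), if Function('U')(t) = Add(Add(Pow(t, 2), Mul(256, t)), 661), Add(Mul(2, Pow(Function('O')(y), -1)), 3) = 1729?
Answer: Rational(-1296983841487224, 863) ≈ -1.5029e+12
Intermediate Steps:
Function('O')(y) = Rational(1, 863) (Function('O')(y) = Mul(2, Pow(Add(-3, 1729), -1)) = Mul(2, Pow(1726, -1)) = Mul(2, Rational(1, 1726)) = Rational(1, 863))
Function('U')(t) = Add(661, Pow(t, 2), Mul(256, t))
Mul(Add(Function('U')(Mul(5, -232)), Function('O')(-653)), Add(-2082421, 650155)) = Mul(Add(Add(661, Pow(Mul(5, -232), 2), Mul(256, Mul(5, -232))), Rational(1, 863)), Add(-2082421, 650155)) = Mul(Add(Add(661, Pow(-1160, 2), Mul(256, -1160)), Rational(1, 863)), -1432266) = Mul(Add(Add(661, 1345600, -296960), Rational(1, 863)), -1432266) = Mul(Add(1049301, Rational(1, 863)), -1432266) = Mul(Rational(905546764, 863), -1432266) = Rational(-1296983841487224, 863)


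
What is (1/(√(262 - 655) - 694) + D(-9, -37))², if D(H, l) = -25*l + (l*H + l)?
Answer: 2*(1034642433*√393 + 358727550308*I)/(1388*√393 + 481243*I) ≈ 1.4908e+6 - 0.1004*I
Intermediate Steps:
D(H, l) = -24*l + H*l (D(H, l) = -25*l + (H*l + l) = -25*l + (l + H*l) = -24*l + H*l)
(1/(√(262 - 655) - 694) + D(-9, -37))² = (1/(√(262 - 655) - 694) - 37*(-24 - 9))² = (1/(√(-393) - 694) - 37*(-33))² = (1/(I*√393 - 694) + 1221)² = (1/(-694 + I*√393) + 1221)² = (1221 + 1/(-694 + I*√393))²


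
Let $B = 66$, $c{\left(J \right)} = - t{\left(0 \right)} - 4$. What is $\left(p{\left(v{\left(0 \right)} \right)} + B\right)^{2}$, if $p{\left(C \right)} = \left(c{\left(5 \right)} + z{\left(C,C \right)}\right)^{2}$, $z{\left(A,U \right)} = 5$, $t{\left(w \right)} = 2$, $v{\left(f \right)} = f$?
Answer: $4489$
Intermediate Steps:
$c{\left(J \right)} = -6$ ($c{\left(J \right)} = \left(-1\right) 2 - 4 = -2 - 4 = -6$)
$p{\left(C \right)} = 1$ ($p{\left(C \right)} = \left(-6 + 5\right)^{2} = \left(-1\right)^{2} = 1$)
$\left(p{\left(v{\left(0 \right)} \right)} + B\right)^{2} = \left(1 + 66\right)^{2} = 67^{2} = 4489$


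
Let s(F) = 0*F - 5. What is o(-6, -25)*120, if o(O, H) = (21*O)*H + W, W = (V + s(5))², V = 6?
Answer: 378120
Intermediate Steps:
s(F) = -5 (s(F) = 0 - 5 = -5)
W = 1 (W = (6 - 5)² = 1² = 1)
o(O, H) = 1 + 21*H*O (o(O, H) = (21*O)*H + 1 = 21*H*O + 1 = 1 + 21*H*O)
o(-6, -25)*120 = (1 + 21*(-25)*(-6))*120 = (1 + 3150)*120 = 3151*120 = 378120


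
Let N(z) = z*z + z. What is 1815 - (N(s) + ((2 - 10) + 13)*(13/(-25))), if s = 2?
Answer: 9058/5 ≈ 1811.6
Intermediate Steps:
N(z) = z + z² (N(z) = z² + z = z + z²)
1815 - (N(s) + ((2 - 10) + 13)*(13/(-25))) = 1815 - (2*(1 + 2) + ((2 - 10) + 13)*(13/(-25))) = 1815 - (2*3 + (-8 + 13)*(13*(-1/25))) = 1815 - (6 + 5*(-13/25)) = 1815 - (6 - 13/5) = 1815 - 1*17/5 = 1815 - 17/5 = 9058/5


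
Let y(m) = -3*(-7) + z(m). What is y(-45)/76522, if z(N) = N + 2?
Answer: -11/38261 ≈ -0.00028750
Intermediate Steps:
z(N) = 2 + N
y(m) = 23 + m (y(m) = -3*(-7) + (2 + m) = 21 + (2 + m) = 23 + m)
y(-45)/76522 = (23 - 45)/76522 = -22*1/76522 = -11/38261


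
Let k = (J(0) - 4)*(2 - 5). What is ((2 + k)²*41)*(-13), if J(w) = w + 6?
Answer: -8528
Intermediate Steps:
J(w) = 6 + w
k = -6 (k = ((6 + 0) - 4)*(2 - 5) = (6 - 4)*(-3) = 2*(-3) = -6)
((2 + k)²*41)*(-13) = ((2 - 6)²*41)*(-13) = ((-4)²*41)*(-13) = (16*41)*(-13) = 656*(-13) = -8528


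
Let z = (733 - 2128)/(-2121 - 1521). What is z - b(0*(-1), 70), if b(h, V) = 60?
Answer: -72375/1214 ≈ -59.617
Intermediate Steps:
z = 465/1214 (z = -1395/(-3642) = -1395*(-1/3642) = 465/1214 ≈ 0.38303)
z - b(0*(-1), 70) = 465/1214 - 1*60 = 465/1214 - 60 = -72375/1214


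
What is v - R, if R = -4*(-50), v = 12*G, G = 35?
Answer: 220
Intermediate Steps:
v = 420 (v = 12*35 = 420)
R = 200
v - R = 420 - 1*200 = 420 - 200 = 220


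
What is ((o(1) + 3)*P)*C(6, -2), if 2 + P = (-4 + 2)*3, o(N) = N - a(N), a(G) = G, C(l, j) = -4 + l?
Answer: -48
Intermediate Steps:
o(N) = 0 (o(N) = N - N = 0)
P = -8 (P = -2 + (-4 + 2)*3 = -2 - 2*3 = -2 - 6 = -8)
((o(1) + 3)*P)*C(6, -2) = ((0 + 3)*(-8))*(-4 + 6) = (3*(-8))*2 = -24*2 = -48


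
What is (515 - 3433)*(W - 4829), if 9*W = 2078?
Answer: 120755594/9 ≈ 1.3417e+7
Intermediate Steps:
W = 2078/9 (W = (⅑)*2078 = 2078/9 ≈ 230.89)
(515 - 3433)*(W - 4829) = (515 - 3433)*(2078/9 - 4829) = -2918*(-41383/9) = 120755594/9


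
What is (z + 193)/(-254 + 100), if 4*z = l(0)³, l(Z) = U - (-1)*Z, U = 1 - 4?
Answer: -745/616 ≈ -1.2094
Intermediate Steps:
U = -3
l(Z) = -3 + Z (l(Z) = -3 - (-1)*Z = -3 + Z)
z = -27/4 (z = (-3 + 0)³/4 = (¼)*(-3)³ = (¼)*(-27) = -27/4 ≈ -6.7500)
(z + 193)/(-254 + 100) = (-27/4 + 193)/(-254 + 100) = (745/4)/(-154) = (745/4)*(-1/154) = -745/616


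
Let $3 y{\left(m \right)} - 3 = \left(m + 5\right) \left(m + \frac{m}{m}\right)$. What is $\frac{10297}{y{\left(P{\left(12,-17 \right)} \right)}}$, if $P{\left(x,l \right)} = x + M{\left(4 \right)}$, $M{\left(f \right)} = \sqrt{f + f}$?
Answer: $\frac{895839}{5828} - \frac{463365 \sqrt{2}}{11656} \approx 97.493$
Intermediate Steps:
$M{\left(f \right)} = \sqrt{2} \sqrt{f}$ ($M{\left(f \right)} = \sqrt{2 f} = \sqrt{2} \sqrt{f}$)
$P{\left(x,l \right)} = x + 2 \sqrt{2}$ ($P{\left(x,l \right)} = x + \sqrt{2} \sqrt{4} = x + \sqrt{2} \cdot 2 = x + 2 \sqrt{2}$)
$y{\left(m \right)} = 1 + \frac{\left(1 + m\right) \left(5 + m\right)}{3}$ ($y{\left(m \right)} = 1 + \frac{\left(m + 5\right) \left(m + \frac{m}{m}\right)}{3} = 1 + \frac{\left(5 + m\right) \left(m + 1\right)}{3} = 1 + \frac{\left(5 + m\right) \left(1 + m\right)}{3} = 1 + \frac{\left(1 + m\right) \left(5 + m\right)}{3}$)
$\frac{10297}{y{\left(P{\left(12,-17 \right)} \right)}} = \frac{10297}{\frac{8}{3} + 2 \left(12 + 2 \sqrt{2}\right) + \frac{\left(12 + 2 \sqrt{2}\right)^{2}}{3}} = \frac{10297}{\frac{8}{3} + \left(24 + 4 \sqrt{2}\right) + \frac{\left(12 + 2 \sqrt{2}\right)^{2}}{3}} = \frac{10297}{\frac{80}{3} + 4 \sqrt{2} + \frac{\left(12 + 2 \sqrt{2}\right)^{2}}{3}}$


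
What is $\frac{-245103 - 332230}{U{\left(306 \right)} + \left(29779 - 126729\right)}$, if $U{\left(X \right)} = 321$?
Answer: $\frac{577333}{96629} \approx 5.9747$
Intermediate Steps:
$\frac{-245103 - 332230}{U{\left(306 \right)} + \left(29779 - 126729\right)} = \frac{-245103 - 332230}{321 + \left(29779 - 126729\right)} = - \frac{577333}{321 - 96950} = - \frac{577333}{-96629} = \left(-577333\right) \left(- \frac{1}{96629}\right) = \frac{577333}{96629}$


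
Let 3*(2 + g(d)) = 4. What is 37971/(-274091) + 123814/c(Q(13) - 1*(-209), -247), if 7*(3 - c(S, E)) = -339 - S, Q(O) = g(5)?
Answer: 22987020129/15075005 ≈ 1524.8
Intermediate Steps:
g(d) = -2/3 (g(d) = -2 + (1/3)*4 = -2 + 4/3 = -2/3)
Q(O) = -2/3
c(S, E) = 360/7 + S/7 (c(S, E) = 3 - (-339 - S)/7 = 3 + (339/7 + S/7) = 360/7 + S/7)
37971/(-274091) + 123814/c(Q(13) - 1*(-209), -247) = 37971/(-274091) + 123814/(360/7 + (-2/3 - 1*(-209))/7) = 37971*(-1/274091) + 123814/(360/7 + (-2/3 + 209)/7) = -37971/274091 + 123814/(360/7 + (1/7)*(625/3)) = -37971/274091 + 123814/(360/7 + 625/21) = -37971/274091 + 123814/(1705/21) = -37971/274091 + 123814*(21/1705) = -37971/274091 + 83874/55 = 22987020129/15075005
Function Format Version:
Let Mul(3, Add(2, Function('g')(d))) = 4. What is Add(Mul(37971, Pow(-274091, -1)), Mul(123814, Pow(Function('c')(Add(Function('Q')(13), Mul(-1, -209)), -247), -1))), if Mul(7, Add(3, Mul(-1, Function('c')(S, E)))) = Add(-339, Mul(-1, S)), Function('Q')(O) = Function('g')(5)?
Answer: Rational(22987020129, 15075005) ≈ 1524.8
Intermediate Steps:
Function('g')(d) = Rational(-2, 3) (Function('g')(d) = Add(-2, Mul(Rational(1, 3), 4)) = Add(-2, Rational(4, 3)) = Rational(-2, 3))
Function('Q')(O) = Rational(-2, 3)
Function('c')(S, E) = Add(Rational(360, 7), Mul(Rational(1, 7), S)) (Function('c')(S, E) = Add(3, Mul(Rational(-1, 7), Add(-339, Mul(-1, S)))) = Add(3, Add(Rational(339, 7), Mul(Rational(1, 7), S))) = Add(Rational(360, 7), Mul(Rational(1, 7), S)))
Add(Mul(37971, Pow(-274091, -1)), Mul(123814, Pow(Function('c')(Add(Function('Q')(13), Mul(-1, -209)), -247), -1))) = Add(Mul(37971, Pow(-274091, -1)), Mul(123814, Pow(Add(Rational(360, 7), Mul(Rational(1, 7), Add(Rational(-2, 3), Mul(-1, -209)))), -1))) = Add(Mul(37971, Rational(-1, 274091)), Mul(123814, Pow(Add(Rational(360, 7), Mul(Rational(1, 7), Add(Rational(-2, 3), 209))), -1))) = Add(Rational(-37971, 274091), Mul(123814, Pow(Add(Rational(360, 7), Mul(Rational(1, 7), Rational(625, 3))), -1))) = Add(Rational(-37971, 274091), Mul(123814, Pow(Add(Rational(360, 7), Rational(625, 21)), -1))) = Add(Rational(-37971, 274091), Mul(123814, Pow(Rational(1705, 21), -1))) = Add(Rational(-37971, 274091), Mul(123814, Rational(21, 1705))) = Add(Rational(-37971, 274091), Rational(83874, 55)) = Rational(22987020129, 15075005)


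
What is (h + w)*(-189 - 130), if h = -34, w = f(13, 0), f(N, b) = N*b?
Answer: 10846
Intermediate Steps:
w = 0 (w = 13*0 = 0)
(h + w)*(-189 - 130) = (-34 + 0)*(-189 - 130) = -34*(-319) = 10846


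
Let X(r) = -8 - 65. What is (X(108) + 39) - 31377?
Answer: -31411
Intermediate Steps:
X(r) = -73
(X(108) + 39) - 31377 = (-73 + 39) - 31377 = -34 - 31377 = -31411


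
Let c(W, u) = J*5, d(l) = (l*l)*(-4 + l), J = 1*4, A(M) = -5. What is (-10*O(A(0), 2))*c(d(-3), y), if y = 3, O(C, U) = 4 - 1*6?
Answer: 400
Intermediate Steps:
O(C, U) = -2 (O(C, U) = 4 - 6 = -2)
J = 4
d(l) = l**2*(-4 + l)
c(W, u) = 20 (c(W, u) = 4*5 = 20)
(-10*O(A(0), 2))*c(d(-3), y) = -10*(-2)*20 = 20*20 = 400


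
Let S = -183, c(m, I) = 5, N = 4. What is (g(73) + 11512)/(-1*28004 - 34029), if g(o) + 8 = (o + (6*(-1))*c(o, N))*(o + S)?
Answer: -6774/62033 ≈ -0.10920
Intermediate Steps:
g(o) = -8 + (-183 + o)*(-30 + o) (g(o) = -8 + (o + (6*(-1))*5)*(o - 183) = -8 + (o - 6*5)*(-183 + o) = -8 + (o - 30)*(-183 + o) = -8 + (-30 + o)*(-183 + o) = -8 + (-183 + o)*(-30 + o))
(g(73) + 11512)/(-1*28004 - 34029) = ((5482 + 73**2 - 213*73) + 11512)/(-1*28004 - 34029) = ((5482 + 5329 - 15549) + 11512)/(-28004 - 34029) = (-4738 + 11512)/(-62033) = 6774*(-1/62033) = -6774/62033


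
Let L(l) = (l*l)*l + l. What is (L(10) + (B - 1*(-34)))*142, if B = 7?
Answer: 149242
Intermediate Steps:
L(l) = l + l**3 (L(l) = l**2*l + l = l**3 + l = l + l**3)
(L(10) + (B - 1*(-34)))*142 = ((10 + 10**3) + (7 - 1*(-34)))*142 = ((10 + 1000) + (7 + 34))*142 = (1010 + 41)*142 = 1051*142 = 149242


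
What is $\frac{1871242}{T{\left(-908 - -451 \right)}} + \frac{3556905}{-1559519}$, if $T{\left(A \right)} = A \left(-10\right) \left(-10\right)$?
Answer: $- \frac{1540394005549}{35635009150} \approx -43.227$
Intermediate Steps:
$T{\left(A \right)} = 100 A$ ($T{\left(A \right)} = - 10 A \left(-10\right) = 100 A$)
$\frac{1871242}{T{\left(-908 - -451 \right)}} + \frac{3556905}{-1559519} = \frac{1871242}{100 \left(-908 - -451\right)} + \frac{3556905}{-1559519} = \frac{1871242}{100 \left(-908 + 451\right)} + 3556905 \left(- \frac{1}{1559519}\right) = \frac{1871242}{100 \left(-457\right)} - \frac{3556905}{1559519} = \frac{1871242}{-45700} - \frac{3556905}{1559519} = 1871242 \left(- \frac{1}{45700}\right) - \frac{3556905}{1559519} = - \frac{935621}{22850} - \frac{3556905}{1559519} = - \frac{1540394005549}{35635009150}$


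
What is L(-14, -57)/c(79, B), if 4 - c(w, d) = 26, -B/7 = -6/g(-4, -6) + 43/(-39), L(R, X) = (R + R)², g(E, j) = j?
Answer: -392/11 ≈ -35.636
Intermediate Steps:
L(R, X) = 4*R² (L(R, X) = (2*R)² = 4*R²)
B = 28/39 (B = -7*(-6/(-6) + 43/(-39)) = -7*(-6*(-⅙) + 43*(-1/39)) = -7*(1 - 43/39) = -7*(-4/39) = 28/39 ≈ 0.71795)
c(w, d) = -22 (c(w, d) = 4 - 1*26 = 4 - 26 = -22)
L(-14, -57)/c(79, B) = (4*(-14)²)/(-22) = (4*196)*(-1/22) = 784*(-1/22) = -392/11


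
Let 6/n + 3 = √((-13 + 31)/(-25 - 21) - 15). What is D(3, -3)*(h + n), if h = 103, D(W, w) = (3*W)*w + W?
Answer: 24*(-303*√46 + 206*I*√177)/(3*√46 - 2*I*√177) ≈ -2454.3 + 23.161*I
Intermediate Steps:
D(W, w) = W + 3*W*w (D(W, w) = 3*W*w + W = W + 3*W*w)
n = 6/(-3 + I*√8142/23) (n = 6/(-3 + √((-13 + 31)/(-25 - 21) - 15)) = 6/(-3 + √(18/(-46) - 15)) = 6/(-3 + √(18*(-1/46) - 15)) = 6/(-3 + √(-9/23 - 15)) = 6/(-3 + √(-354/23)) = 6/(-3 + I*√8142/23) ≈ -0.73797 - 0.96506*I)
D(3, -3)*(h + n) = (3*(1 + 3*(-3)))*(103 - 6*√46/(3*√46 - 2*I*√177)) = (3*(1 - 9))*(103 - 6*√46/(3*√46 - 2*I*√177)) = (3*(-8))*(103 - 6*√46/(3*√46 - 2*I*√177)) = -24*(103 - 6*√46/(3*√46 - 2*I*√177)) = -2472 + 144*√46/(3*√46 - 2*I*√177)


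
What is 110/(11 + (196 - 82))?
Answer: 22/25 ≈ 0.88000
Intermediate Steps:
110/(11 + (196 - 82)) = 110/(11 + 114) = 110/125 = (1/125)*110 = 22/25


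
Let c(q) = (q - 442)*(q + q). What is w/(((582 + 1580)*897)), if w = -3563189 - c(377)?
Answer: -1171393/646438 ≈ -1.8121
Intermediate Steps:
c(q) = 2*q*(-442 + q) (c(q) = (-442 + q)*(2*q) = 2*q*(-442 + q))
w = -3514179 (w = -3563189 - 2*377*(-442 + 377) = -3563189 - 2*377*(-65) = -3563189 - 1*(-49010) = -3563189 + 49010 = -3514179)
w/(((582 + 1580)*897)) = -3514179*1/(897*(582 + 1580)) = -3514179/(2162*897) = -3514179/1939314 = -3514179*1/1939314 = -1171393/646438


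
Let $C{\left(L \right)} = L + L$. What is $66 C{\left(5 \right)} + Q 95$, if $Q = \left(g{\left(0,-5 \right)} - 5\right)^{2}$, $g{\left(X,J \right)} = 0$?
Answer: $3035$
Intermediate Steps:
$C{\left(L \right)} = 2 L$
$Q = 25$ ($Q = \left(0 - 5\right)^{2} = \left(-5\right)^{2} = 25$)
$66 C{\left(5 \right)} + Q 95 = 66 \cdot 2 \cdot 5 + 25 \cdot 95 = 66 \cdot 10 + 2375 = 660 + 2375 = 3035$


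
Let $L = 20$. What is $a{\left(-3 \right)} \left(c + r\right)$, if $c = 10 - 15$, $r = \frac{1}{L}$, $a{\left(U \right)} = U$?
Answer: $\frac{297}{20} \approx 14.85$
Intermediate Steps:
$r = \frac{1}{20} \approx 0.05$
$c = -5$ ($c = 10 - 15 = -5$)
$a{\left(-3 \right)} \left(c + r\right) = - 3 \left(-5 + \frac{1}{20}\right) = \left(-3\right) \left(- \frac{99}{20}\right) = \frac{297}{20}$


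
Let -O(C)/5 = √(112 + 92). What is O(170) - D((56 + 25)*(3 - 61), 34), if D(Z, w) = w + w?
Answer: -68 - 10*√51 ≈ -139.41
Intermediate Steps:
D(Z, w) = 2*w
O(C) = -10*√51 (O(C) = -5*√(112 + 92) = -10*√51)
O(170) - D((56 + 25)*(3 - 61), 34) = -10*√51 - 2*34 = -10*√51 - 1*68 = -10*√51 - 68 = -68 - 10*√51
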